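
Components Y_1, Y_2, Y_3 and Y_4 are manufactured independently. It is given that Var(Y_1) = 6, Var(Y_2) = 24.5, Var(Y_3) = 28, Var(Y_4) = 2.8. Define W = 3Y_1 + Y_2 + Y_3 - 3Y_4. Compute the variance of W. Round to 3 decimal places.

By independence, Var(W) = (3)²Var(Y_1) + (1)²Var(Y_2) + (1)²Var(Y_3) + (-3)²Var(Y_4)
= (3)²·6 + (1)²·24.5 + (1)²·28 + (-3)²·2.8 = 131.7

131.700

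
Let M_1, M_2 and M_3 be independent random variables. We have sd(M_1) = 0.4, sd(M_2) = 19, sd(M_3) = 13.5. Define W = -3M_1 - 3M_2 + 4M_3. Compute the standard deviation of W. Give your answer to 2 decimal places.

78.53

Var(M_1) = 0.16, Var(M_2) = 361, Var(M_3) = 182.25
By independence, Var(W) = (-3)²Var(M_1) + (-3)²Var(M_2) + (4)²Var(M_3)
= (-3)²·0.16 + (-3)²·361 + (4)²·182.25 = 6166.44
sd(W) = √6166.44 ≈ 78.53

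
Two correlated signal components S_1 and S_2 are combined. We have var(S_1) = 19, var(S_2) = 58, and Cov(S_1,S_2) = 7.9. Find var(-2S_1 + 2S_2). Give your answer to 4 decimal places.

244.8000

var(-2S_1 + 2S_2) = (-2)²·var(S_1) + (2)²·var(S_2) + 2·(-2)·(2)·Cov(S_1,S_2)
= 4·19 + 4·58 + -8·7.9 = 244.8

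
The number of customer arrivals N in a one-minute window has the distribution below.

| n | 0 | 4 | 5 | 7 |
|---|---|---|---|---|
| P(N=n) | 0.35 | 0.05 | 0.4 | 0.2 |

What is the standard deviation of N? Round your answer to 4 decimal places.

2.7641

E[N] = (0)(0.35) + (4)(0.05) + (5)(0.4) + (7)(0.2) = 3.6
E[N²] = (0)²(0.35) + (4)²(0.05) + (5)²(0.4) + (7)²(0.2) = 20.6
Var(N) = E[N²] − (E[N])² = 20.6 − (3.6)² = 7.64
SD(N) = √7.64 ≈ 2.7641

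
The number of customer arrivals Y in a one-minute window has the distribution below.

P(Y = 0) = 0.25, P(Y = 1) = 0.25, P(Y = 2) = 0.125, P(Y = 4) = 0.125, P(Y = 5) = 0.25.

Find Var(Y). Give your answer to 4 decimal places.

E[Y] = (0)(0.25) + (1)(0.25) + (2)(0.125) + (4)(0.125) + (5)(0.25) = 2.25
E[Y²] = (0)²(0.25) + (1)²(0.25) + (2)²(0.125) + (4)²(0.125) + (5)²(0.25) = 9
Var(Y) = E[Y²] − (E[Y])² = 9 − (2.25)² = 3.9375

3.9375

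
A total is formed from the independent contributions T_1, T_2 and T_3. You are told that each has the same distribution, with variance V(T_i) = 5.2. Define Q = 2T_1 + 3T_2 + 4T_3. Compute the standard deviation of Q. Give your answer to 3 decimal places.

12.280

By independence, V(Q) = (2)²V(T_1) + (3)²V(T_2) + (4)²V(T_3)
= (2)²·5.2 + (3)²·5.2 + (4)²·5.2 = 150.8
SD(Q) = √150.8 ≈ 12.280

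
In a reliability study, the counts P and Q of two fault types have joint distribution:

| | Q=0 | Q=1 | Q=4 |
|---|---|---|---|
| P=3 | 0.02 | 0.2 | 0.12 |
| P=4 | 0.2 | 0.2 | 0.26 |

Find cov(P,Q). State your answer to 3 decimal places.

E[P] = 3.66,  E[Q] = 1.92
E[PQ] = 7
cov(P,Q) = E[PQ] − E[P]E[Q] = 7 − (3.66)(1.92) = -0.0272

-0.027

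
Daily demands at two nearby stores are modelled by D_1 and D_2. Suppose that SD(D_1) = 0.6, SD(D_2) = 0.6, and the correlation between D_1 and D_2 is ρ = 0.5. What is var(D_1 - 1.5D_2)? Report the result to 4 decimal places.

0.6300

var(D_1) = (0.6)² = 0.36;  var(D_2) = (0.6)² = 0.36
Cov(D_1,D_2) = ρ·SD(D_1)·SD(D_2) = 0.5·0.6·0.6 = 0.18
var(D_1 - 1.5D_2) = (1)²·var(D_1) + (-1.5)²·var(D_2) + 2·(1)·(-1.5)·Cov(D_1,D_2)
= 1·0.36 + 2.25·0.36 + -3·0.18 = 0.63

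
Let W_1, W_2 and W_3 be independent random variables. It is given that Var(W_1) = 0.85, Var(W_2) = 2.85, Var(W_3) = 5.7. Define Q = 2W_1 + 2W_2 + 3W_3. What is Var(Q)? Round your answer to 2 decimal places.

By independence, Var(Q) = (2)²Var(W_1) + (2)²Var(W_2) + (3)²Var(W_3)
= (2)²·0.85 + (2)²·2.85 + (3)²·5.7 = 66.1

66.10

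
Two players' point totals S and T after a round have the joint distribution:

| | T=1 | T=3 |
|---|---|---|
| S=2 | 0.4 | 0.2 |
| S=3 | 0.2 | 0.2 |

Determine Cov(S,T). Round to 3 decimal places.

0.080

E[S] = 2.4,  E[T] = 1.8
E[ST] = 4.4
Cov(S,T) = E[ST] − E[S]E[T] = 4.4 − (2.4)(1.8) = 0.08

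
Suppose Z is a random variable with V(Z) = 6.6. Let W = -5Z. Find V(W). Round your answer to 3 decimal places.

165.000

V(-5Z) = (-5)²·V(Z) = 25·6.6 = 165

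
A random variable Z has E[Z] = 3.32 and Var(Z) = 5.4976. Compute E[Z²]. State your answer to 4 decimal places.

E[Z²] = Var(Z) + (E[Z])² = 5.4976 + (3.32)² = 16.52

16.5200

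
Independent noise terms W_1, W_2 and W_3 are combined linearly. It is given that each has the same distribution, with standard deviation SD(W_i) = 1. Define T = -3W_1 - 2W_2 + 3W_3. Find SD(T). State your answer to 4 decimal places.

Var(W_i) = (1)² = 1
By independence, Var(T) = (-3)²Var(W_1) + (-2)²Var(W_2) + (3)²Var(W_3)
= (-3)²·1 + (-2)²·1 + (3)²·1 = 22
SD(T) = √22 ≈ 4.6904

4.6904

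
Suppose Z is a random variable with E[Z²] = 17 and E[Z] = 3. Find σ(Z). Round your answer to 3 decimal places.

V(Z) = 17 − (3)² = 8
σ(Z) = √8 ≈ 2.828

2.828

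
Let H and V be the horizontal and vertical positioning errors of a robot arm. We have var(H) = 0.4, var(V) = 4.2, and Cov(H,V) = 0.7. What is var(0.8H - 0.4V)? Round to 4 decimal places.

0.4800

var(0.8H - 0.4V) = (0.8)²·var(H) + (-0.4)²·var(V) + 2·(0.8)·(-0.4)·Cov(H,V)
= 0.64·0.4 + 0.16·4.2 + -0.64·0.7 = 0.48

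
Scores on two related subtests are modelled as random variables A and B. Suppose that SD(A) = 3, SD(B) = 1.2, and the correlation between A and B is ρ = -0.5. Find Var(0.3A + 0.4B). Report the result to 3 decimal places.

Var(A) = (3)² = 9;  Var(B) = (1.2)² = 1.44
cov(A,B) = ρ·SD(A)·SD(B) = -0.5·3·1.2 = -1.8
Var(0.3A + 0.4B) = (0.3)²·Var(A) + (0.4)²·Var(B) + 2·(0.3)·(0.4)·cov(A,B)
= 0.09·9 + 0.16·1.44 + 0.24·-1.8 = 0.6084

0.608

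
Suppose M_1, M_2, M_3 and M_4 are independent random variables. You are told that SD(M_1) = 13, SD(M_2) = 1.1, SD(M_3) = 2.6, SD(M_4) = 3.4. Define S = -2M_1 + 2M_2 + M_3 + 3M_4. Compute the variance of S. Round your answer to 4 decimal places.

791.6400

var(M_1) = 169, var(M_2) = 1.21, var(M_3) = 6.76, var(M_4) = 11.56
By independence, var(S) = (-2)²var(M_1) + (2)²var(M_2) + (1)²var(M_3) + (3)²var(M_4)
= (-2)²·169 + (2)²·1.21 + (1)²·6.76 + (3)²·11.56 = 791.64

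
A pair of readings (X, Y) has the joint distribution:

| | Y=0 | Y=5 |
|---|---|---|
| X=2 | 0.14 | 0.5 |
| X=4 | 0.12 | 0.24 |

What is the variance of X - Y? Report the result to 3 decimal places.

6.260

E[X] = 2.72,  E[Y] = 3.7,  E[XY] = 9.8
var(X) = 8.32 − (2.72)² = 0.9216;  var(Y) = 18.5 − (3.7)² = 4.81
Cov(X,Y) = 9.8 − (2.72)(3.7) = -0.264
var(X - Y) = (1)²·0.9216 + (-1)²·4.81 + 2·(1)·(-1)·-0.264 = 6.2596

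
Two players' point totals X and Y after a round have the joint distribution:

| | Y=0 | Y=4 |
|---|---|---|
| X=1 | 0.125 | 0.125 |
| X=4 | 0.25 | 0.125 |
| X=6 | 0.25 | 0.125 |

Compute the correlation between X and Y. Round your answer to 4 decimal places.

-0.1333

E[X] = 4,  E[Y] = 1.5
E[XY] = 5.5
Cov(X,Y) = E[XY] − E[X]E[Y] = 5.5 − (4)(1.5) = -0.5
V(X) = 3.75,  V(Y) = 3.75
ρ = -0.5 / √(3.75·3.75) ≈ -0.1333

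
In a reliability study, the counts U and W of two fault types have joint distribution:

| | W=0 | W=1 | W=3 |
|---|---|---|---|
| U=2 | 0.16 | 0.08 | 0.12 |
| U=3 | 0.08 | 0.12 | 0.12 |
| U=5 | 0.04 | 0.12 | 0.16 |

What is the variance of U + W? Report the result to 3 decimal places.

3.840

E[U] = 3.28,  E[W] = 1.52,  E[UW] = 5.32
var(U) = 12.32 − (3.28)² = 1.5616;  var(W) = 3.92 − (1.52)² = 1.6096
Cov(U,W) = 5.32 − (3.28)(1.52) = 0.3344
var(U + W) = (1)²·1.5616 + (1)²·1.6096 + 2·(1)·(1)·0.3344 = 3.84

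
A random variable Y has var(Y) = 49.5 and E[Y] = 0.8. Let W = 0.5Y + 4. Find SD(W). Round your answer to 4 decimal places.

var(0.5Y + 4) = (0.5)²·49.5 = 12.375
SD(W) = √12.375 ≈ 3.5178

3.5178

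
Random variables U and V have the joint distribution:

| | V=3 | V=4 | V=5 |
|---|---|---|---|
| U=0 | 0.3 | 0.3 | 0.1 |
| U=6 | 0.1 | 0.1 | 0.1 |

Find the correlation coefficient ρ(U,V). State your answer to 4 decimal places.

0.1750

E[U] = 1.8,  E[V] = 3.8
E[UV] = 7.2
Cov(U,V) = E[UV] − E[U]E[V] = 7.2 − (1.8)(3.8) = 0.36
Var(U) = 7.56,  Var(V) = 0.56
ρ = 0.36 / √(7.56·0.56) ≈ 0.1750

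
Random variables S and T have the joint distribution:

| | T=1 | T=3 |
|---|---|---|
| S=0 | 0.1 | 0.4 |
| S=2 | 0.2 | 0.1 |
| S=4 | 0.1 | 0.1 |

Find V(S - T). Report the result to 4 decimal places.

4.3600

E[S] = 1.4,  E[T] = 2.2,  E[ST] = 2.6
V(S) = 4.4 − (1.4)² = 2.44;  V(T) = 5.8 − (2.2)² = 0.96
cov(S,T) = 2.6 − (1.4)(2.2) = -0.48
V(S - T) = (1)²·2.44 + (-1)²·0.96 + 2·(1)·(-1)·-0.48 = 4.36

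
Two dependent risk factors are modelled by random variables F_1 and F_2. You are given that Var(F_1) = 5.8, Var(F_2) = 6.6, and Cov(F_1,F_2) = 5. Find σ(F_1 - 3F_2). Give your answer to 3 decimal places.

5.933

Var(F_1 - 3F_2) = (1)²·Var(F_1) + (-3)²·Var(F_2) + 2·(1)·(-3)·Cov(F_1,F_2)
= 1·5.8 + 9·6.6 + -6·5 = 35.2
σ(F_1 - 3F_2) = √35.2 ≈ 5.933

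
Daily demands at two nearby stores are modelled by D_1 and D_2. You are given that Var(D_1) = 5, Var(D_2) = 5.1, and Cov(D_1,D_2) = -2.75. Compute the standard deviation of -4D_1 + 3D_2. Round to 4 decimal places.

13.8528

Var(-4D_1 + 3D_2) = (-4)²·Var(D_1) + (3)²·Var(D_2) + 2·(-4)·(3)·Cov(D_1,D_2)
= 16·5 + 9·5.1 + -24·-2.75 = 191.9
sd(-4D_1 + 3D_2) = √191.9 ≈ 13.8528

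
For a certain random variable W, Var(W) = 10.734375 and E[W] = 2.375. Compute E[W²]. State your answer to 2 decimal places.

16.38

E[W²] = Var(W) + (E[W])² = 10.734375 + (2.375)² = 16.375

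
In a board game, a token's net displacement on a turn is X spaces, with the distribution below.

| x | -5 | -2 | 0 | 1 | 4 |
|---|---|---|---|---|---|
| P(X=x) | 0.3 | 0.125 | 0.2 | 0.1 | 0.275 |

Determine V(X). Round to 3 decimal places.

E[X] = (-5)(0.3) + (-2)(0.125) + (0)(0.2) + (1)(0.1) + (4)(0.275) = -0.55
E[X²] = (-5)²(0.3) + (-2)²(0.125) + (0)²(0.2) + (1)²(0.1) + (4)²(0.275) = 12.5
V(X) = E[X²] − (E[X])² = 12.5 − (-0.55)² = 12.1975

12.198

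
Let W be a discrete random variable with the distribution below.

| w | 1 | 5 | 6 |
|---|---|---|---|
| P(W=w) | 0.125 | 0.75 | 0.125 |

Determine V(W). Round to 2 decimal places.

1.98

E[W] = (1)(0.125) + (5)(0.75) + (6)(0.125) = 4.625
E[W²] = (1)²(0.125) + (5)²(0.75) + (6)²(0.125) = 23.375
V(W) = E[W²] − (E[W])² = 23.375 − (4.625)² = 1.984375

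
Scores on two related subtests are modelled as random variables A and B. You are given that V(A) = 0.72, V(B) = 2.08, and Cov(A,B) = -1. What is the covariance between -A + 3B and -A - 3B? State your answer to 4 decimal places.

Cov(-A + 3B, -A - 3B) = (-1)(-1)V(A) + (3)(-3)V(B) + [(-1)(-3) + (3)(-1)]Cov(A,B)
= 1·0.72 + -9·2.08 + 0·-1 = -18

-18.0000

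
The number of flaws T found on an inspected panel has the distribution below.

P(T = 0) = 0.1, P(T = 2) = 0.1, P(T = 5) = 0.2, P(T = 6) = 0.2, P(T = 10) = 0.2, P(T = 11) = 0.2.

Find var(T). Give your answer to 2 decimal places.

13.24

E[T] = (0)(0.1) + (2)(0.1) + (5)(0.2) + (6)(0.2) + (10)(0.2) + (11)(0.2) = 6.6
E[T²] = (0)²(0.1) + (2)²(0.1) + (5)²(0.2) + (6)²(0.2) + (10)²(0.2) + (11)²(0.2) = 56.8
var(T) = E[T²] − (E[T])² = 56.8 − (6.6)² = 13.24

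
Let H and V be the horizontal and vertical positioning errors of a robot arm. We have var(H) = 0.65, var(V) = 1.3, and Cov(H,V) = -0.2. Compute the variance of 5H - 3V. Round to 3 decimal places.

var(5H - 3V) = (5)²·var(H) + (-3)²·var(V) + 2·(5)·(-3)·Cov(H,V)
= 25·0.65 + 9·1.3 + -30·-0.2 = 33.95

33.950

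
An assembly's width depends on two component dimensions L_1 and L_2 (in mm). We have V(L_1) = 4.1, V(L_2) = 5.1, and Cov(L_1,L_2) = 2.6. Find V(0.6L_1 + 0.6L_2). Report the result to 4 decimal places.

V(0.6L_1 + 0.6L_2) = (0.6)²·V(L_1) + (0.6)²·V(L_2) + 2·(0.6)·(0.6)·Cov(L_1,L_2)
= 0.36·4.1 + 0.36·5.1 + 0.72·2.6 = 5.184

5.1840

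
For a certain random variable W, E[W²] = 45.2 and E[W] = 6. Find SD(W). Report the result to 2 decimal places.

Var(W) = 45.2 − (6)² = 9.2
SD(W) = √9.2 ≈ 3.03

3.03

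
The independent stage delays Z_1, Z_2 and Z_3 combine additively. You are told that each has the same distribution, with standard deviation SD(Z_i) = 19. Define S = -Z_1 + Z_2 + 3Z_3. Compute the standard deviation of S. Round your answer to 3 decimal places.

var(Z_i) = (19)² = 361
By independence, var(S) = (-1)²var(Z_1) + (1)²var(Z_2) + (3)²var(Z_3)
= (-1)²·361 + (1)²·361 + (3)²·361 = 3971
SD(S) = √3971 ≈ 63.016

63.016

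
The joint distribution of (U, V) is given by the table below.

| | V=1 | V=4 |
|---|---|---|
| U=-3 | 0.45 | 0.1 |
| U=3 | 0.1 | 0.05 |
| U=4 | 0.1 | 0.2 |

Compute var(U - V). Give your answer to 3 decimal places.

9.248

E[U] = 0,  E[V] = 2.05,  E[UV] = 1.95
var(U) = 11.1 − (0)² = 11.1;  var(V) = 6.25 − (2.05)² = 2.0475
Cov(U,V) = 1.95 − (0)(2.05) = 1.95
var(U - V) = (1)²·11.1 + (-1)²·2.0475 + 2·(1)·(-1)·1.95 = 9.2475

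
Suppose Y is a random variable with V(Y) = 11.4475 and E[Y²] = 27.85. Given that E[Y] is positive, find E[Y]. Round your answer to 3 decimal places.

(E[Y])² = E[Y²] − V(Y) = 27.85 − 11.4475 = 16.4025
E[Y] = √16.4025 = 4.05

4.050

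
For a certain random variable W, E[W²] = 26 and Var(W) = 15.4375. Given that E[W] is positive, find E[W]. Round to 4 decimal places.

3.2500

(E[W])² = E[W²] − Var(W) = 26 − 15.4375 = 10.5625
E[W] = √10.5625 = 3.25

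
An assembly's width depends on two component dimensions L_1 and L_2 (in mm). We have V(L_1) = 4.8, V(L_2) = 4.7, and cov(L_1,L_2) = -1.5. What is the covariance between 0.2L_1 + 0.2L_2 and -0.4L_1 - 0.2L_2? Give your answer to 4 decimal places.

cov(0.2L_1 + 0.2L_2, -0.4L_1 - 0.2L_2) = (0.2)(-0.4)V(L_1) + (0.2)(-0.2)V(L_2) + [(0.2)(-0.2) + (0.2)(-0.4)]cov(L_1,L_2)
= -0.08·4.8 + -0.04·4.7 + -0.12·-1.5 = -0.392

-0.3920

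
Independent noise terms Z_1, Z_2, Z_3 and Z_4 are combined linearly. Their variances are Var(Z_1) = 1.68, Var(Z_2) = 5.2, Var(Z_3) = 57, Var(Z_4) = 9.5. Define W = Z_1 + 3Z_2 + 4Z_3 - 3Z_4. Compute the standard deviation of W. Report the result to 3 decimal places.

By independence, Var(W) = (1)²Var(Z_1) + (3)²Var(Z_2) + (4)²Var(Z_3) + (-3)²Var(Z_4)
= (1)²·1.68 + (3)²·5.2 + (4)²·57 + (-3)²·9.5 = 1045.98
SD(W) = √1045.98 ≈ 32.342

32.342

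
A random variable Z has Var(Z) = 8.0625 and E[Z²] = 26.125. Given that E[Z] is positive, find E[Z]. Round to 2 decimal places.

(E[Z])² = E[Z²] − Var(Z) = 26.125 − 8.0625 = 18.0625
E[Z] = √18.0625 = 4.25

4.25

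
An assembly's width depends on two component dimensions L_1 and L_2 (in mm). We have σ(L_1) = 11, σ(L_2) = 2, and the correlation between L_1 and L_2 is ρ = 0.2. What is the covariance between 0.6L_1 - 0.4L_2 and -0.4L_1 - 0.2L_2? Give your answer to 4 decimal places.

-28.5440

Var(L_1) = (11)² = 121;  Var(L_2) = (2)² = 4
Cov(L_1,L_2) = ρ·σ(L_1)·σ(L_2) = 0.2·11·2 = 4.4
Cov(0.6L_1 - 0.4L_2, -0.4L_1 - 0.2L_2) = (0.6)(-0.4)Var(L_1) + (-0.4)(-0.2)Var(L_2) + [(0.6)(-0.2) + (-0.4)(-0.4)]Cov(L_1,L_2)
= -0.24·121 + 0.08·4 + 0.04·4.4 = -28.544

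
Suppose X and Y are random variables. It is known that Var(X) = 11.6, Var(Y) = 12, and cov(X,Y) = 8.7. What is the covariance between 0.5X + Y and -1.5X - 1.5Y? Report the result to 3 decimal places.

cov(0.5X + Y, -1.5X - 1.5Y) = (0.5)(-1.5)Var(X) + (1)(-1.5)Var(Y) + [(0.5)(-1.5) + (1)(-1.5)]cov(X,Y)
= -0.75·11.6 + -1.5·12 + -2.25·8.7 = -46.275

-46.275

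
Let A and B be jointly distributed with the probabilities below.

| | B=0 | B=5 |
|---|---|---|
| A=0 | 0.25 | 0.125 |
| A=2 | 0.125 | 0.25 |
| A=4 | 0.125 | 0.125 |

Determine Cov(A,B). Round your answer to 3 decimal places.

0.625

E[A] = 1.75,  E[B] = 2.5
E[AB] = 5
Cov(A,B) = E[AB] − E[A]E[B] = 5 − (1.75)(2.5) = 0.625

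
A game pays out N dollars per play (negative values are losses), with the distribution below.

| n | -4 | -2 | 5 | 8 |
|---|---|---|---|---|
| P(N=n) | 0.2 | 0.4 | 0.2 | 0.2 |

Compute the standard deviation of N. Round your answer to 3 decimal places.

E[N] = (-4)(0.2) + (-2)(0.4) + (5)(0.2) + (8)(0.2) = 1
E[N²] = (-4)²(0.2) + (-2)²(0.4) + (5)²(0.2) + (8)²(0.2) = 22.6
V(N) = E[N²] − (E[N])² = 22.6 − (1)² = 21.6
sd(N) = √21.6 ≈ 4.648

4.648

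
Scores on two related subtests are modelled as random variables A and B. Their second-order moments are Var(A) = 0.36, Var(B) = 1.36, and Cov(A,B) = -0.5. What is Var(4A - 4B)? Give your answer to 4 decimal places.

Var(4A - 4B) = (4)²·Var(A) + (-4)²·Var(B) + 2·(4)·(-4)·Cov(A,B)
= 16·0.36 + 16·1.36 + -32·-0.5 = 43.52

43.5200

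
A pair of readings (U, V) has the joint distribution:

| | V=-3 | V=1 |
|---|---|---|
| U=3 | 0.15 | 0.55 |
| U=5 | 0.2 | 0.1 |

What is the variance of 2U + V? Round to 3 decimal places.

E[U] = 3.6,  E[V] = -0.4,  E[UV] = -2.2
Var(U) = 13.8 − (3.6)² = 0.84;  Var(V) = 3.8 − (-0.4)² = 3.64
Cov(U,V) = -2.2 − (3.6)(-0.4) = -0.76
Var(2U + V) = (2)²·0.84 + (1)²·3.64 + 2·(2)·(1)·-0.76 = 3.96

3.960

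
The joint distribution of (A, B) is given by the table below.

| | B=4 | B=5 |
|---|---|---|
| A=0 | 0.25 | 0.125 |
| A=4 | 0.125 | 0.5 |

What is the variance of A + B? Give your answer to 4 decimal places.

4.8594

E[A] = 2.5,  E[B] = 4.625,  E[AB] = 12
Var(A) = 10 − (2.5)² = 3.75;  Var(B) = 21.625 − (4.625)² = 0.234375
cov(A,B) = 12 − (2.5)(4.625) = 0.4375
Var(A + B) = (1)²·3.75 + (1)²·0.234375 + 2·(1)·(1)·0.4375 = 4.859375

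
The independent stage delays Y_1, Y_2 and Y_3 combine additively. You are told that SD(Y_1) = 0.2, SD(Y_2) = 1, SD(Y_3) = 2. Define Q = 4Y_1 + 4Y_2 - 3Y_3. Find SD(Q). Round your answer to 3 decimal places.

var(Y_1) = 0.04, var(Y_2) = 1, var(Y_3) = 4
By independence, var(Q) = (4)²var(Y_1) + (4)²var(Y_2) + (-3)²var(Y_3)
= (4)²·0.04 + (4)²·1 + (-3)²·4 = 52.64
SD(Q) = √52.64 ≈ 7.255

7.255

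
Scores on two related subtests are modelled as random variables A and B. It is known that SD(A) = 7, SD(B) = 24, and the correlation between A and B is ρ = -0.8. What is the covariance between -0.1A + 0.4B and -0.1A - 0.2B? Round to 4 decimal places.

-42.9020

Var(A) = (7)² = 49;  Var(B) = (24)² = 576
cov(A,B) = ρ·SD(A)·SD(B) = -0.8·7·24 = -134.4
cov(-0.1A + 0.4B, -0.1A - 0.2B) = (-0.1)(-0.1)Var(A) + (0.4)(-0.2)Var(B) + [(-0.1)(-0.2) + (0.4)(-0.1)]cov(A,B)
= 0.01·49 + -0.08·576 + -0.02·-134.4 = -42.902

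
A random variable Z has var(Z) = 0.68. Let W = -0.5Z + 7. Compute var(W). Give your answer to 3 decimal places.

0.170

var(-0.5Z + 7) = (-0.5)²·var(Z) = 0.25·0.68 = 0.17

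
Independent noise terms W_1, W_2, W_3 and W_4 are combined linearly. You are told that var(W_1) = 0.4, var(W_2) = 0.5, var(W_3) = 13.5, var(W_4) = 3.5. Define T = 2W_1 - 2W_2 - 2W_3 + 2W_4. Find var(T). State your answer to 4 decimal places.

71.6000

By independence, var(T) = (2)²var(W_1) + (-2)²var(W_2) + (-2)²var(W_3) + (2)²var(W_4)
= (2)²·0.4 + (-2)²·0.5 + (-2)²·13.5 + (2)²·3.5 = 71.6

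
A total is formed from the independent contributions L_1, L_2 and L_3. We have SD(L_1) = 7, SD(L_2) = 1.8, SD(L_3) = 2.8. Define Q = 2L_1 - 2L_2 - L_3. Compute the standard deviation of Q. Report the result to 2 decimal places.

14.72

V(L_1) = 49, V(L_2) = 3.24, V(L_3) = 7.84
By independence, V(Q) = (2)²V(L_1) + (-2)²V(L_2) + (-1)²V(L_3)
= (2)²·49 + (-2)²·3.24 + (-1)²·7.84 = 216.8
SD(Q) = √216.8 ≈ 14.72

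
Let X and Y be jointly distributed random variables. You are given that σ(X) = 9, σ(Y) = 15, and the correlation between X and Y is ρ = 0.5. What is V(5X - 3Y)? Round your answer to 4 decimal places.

2025.0000

V(X) = (9)² = 81;  V(Y) = (15)² = 225
cov(X,Y) = ρ·σ(X)·σ(Y) = 0.5·9·15 = 67.5
V(5X - 3Y) = (5)²·V(X) + (-3)²·V(Y) + 2·(5)·(-3)·cov(X,Y)
= 25·81 + 9·225 + -30·67.5 = 2025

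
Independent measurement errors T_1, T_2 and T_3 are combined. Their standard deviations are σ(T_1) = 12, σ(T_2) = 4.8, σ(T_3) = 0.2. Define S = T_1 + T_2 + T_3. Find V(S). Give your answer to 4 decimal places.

167.0800

V(T_1) = 144, V(T_2) = 23.04, V(T_3) = 0.04
By independence, V(S) = (1)²V(T_1) + (1)²V(T_2) + (1)²V(T_3)
= (1)²·144 + (1)²·23.04 + (1)²·0.04 = 167.08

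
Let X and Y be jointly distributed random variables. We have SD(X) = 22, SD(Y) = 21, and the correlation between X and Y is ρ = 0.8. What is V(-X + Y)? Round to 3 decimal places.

V(X) = (22)² = 484;  V(Y) = (21)² = 441
cov(X,Y) = ρ·SD(X)·SD(Y) = 0.8·22·21 = 369.6
V(-X + Y) = (-1)²·V(X) + (1)²·V(Y) + 2·(-1)·(1)·cov(X,Y)
= 1·484 + 1·441 + -2·369.6 = 185.8

185.800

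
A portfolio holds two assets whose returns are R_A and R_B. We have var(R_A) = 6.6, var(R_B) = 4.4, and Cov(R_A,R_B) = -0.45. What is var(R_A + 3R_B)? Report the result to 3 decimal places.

var(R_A + 3R_B) = (1)²·var(R_A) + (3)²·var(R_B) + 2·(1)·(3)·Cov(R_A,R_B)
= 1·6.6 + 9·4.4 + 6·-0.45 = 43.5

43.500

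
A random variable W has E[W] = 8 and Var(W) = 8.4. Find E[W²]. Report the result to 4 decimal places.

72.4000

E[W²] = Var(W) + (E[W])² = 8.4 + (8)² = 72.4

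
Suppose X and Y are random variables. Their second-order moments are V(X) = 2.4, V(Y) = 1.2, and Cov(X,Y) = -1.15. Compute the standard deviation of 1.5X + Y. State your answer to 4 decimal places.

1.7748

V(1.5X + Y) = (1.5)²·V(X) + (1)²·V(Y) + 2·(1.5)·(1)·Cov(X,Y)
= 2.25·2.4 + 1·1.2 + 3·-1.15 = 3.15
sd(1.5X + Y) = √3.15 ≈ 1.7748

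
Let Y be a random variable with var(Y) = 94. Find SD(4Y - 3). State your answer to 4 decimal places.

var(4Y - 3) = (4)²·94 = 1504
SD(4Y - 3) = √1504 ≈ 38.7814

38.7814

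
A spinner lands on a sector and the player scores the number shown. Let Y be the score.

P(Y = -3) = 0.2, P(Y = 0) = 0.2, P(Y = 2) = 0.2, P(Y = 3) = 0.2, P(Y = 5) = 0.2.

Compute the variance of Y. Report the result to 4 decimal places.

E[Y] = (-3)(0.2) + (0)(0.2) + (2)(0.2) + (3)(0.2) + (5)(0.2) = 1.4
E[Y²] = (-3)²(0.2) + (0)²(0.2) + (2)²(0.2) + (3)²(0.2) + (5)²(0.2) = 9.4
var(Y) = E[Y²] − (E[Y])² = 9.4 − (1.4)² = 7.44

7.4400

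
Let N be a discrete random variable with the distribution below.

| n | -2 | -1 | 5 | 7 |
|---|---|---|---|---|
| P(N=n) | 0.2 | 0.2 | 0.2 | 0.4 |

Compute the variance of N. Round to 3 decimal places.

15.360

E[N] = (-2)(0.2) + (-1)(0.2) + (5)(0.2) + (7)(0.4) = 3.2
E[N²] = (-2)²(0.2) + (-1)²(0.2) + (5)²(0.2) + (7)²(0.4) = 25.6
var(N) = E[N²] − (E[N])² = 25.6 − (3.2)² = 15.36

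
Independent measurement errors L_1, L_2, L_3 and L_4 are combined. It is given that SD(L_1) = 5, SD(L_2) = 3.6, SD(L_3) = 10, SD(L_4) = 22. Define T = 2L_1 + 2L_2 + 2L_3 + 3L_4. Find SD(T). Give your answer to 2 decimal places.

70.06

Var(L_1) = 25, Var(L_2) = 12.96, Var(L_3) = 100, Var(L_4) = 484
By independence, Var(T) = (2)²Var(L_1) + (2)²Var(L_2) + (2)²Var(L_3) + (3)²Var(L_4)
= (2)²·25 + (2)²·12.96 + (2)²·100 + (3)²·484 = 4907.84
SD(T) = √4907.84 ≈ 70.06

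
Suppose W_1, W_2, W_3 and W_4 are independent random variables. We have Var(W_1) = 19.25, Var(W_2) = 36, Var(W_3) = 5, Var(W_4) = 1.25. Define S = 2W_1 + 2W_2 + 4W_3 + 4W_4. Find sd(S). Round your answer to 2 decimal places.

By independence, Var(S) = (2)²Var(W_1) + (2)²Var(W_2) + (4)²Var(W_3) + (4)²Var(W_4)
= (2)²·19.25 + (2)²·36 + (4)²·5 + (4)²·1.25 = 321
sd(S) = √321 ≈ 17.92

17.92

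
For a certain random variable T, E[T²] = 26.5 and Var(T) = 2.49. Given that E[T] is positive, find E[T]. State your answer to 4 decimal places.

(E[T])² = E[T²] − Var(T) = 26.5 − 2.49 = 24.01
E[T] = √24.01 = 4.9

4.9000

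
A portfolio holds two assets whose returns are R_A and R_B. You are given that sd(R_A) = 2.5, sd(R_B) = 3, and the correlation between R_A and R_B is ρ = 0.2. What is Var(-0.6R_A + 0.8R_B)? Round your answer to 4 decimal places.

Var(R_A) = (2.5)² = 6.25;  Var(R_B) = (3)² = 9
Cov(R_A,R_B) = ρ·sd(R_A)·sd(R_B) = 0.2·2.5·3 = 1.5
Var(-0.6R_A + 0.8R_B) = (-0.6)²·Var(R_A) + (0.8)²·Var(R_B) + 2·(-0.6)·(0.8)·Cov(R_A,R_B)
= 0.36·6.25 + 0.64·9 + -0.96·1.5 = 6.57

6.5700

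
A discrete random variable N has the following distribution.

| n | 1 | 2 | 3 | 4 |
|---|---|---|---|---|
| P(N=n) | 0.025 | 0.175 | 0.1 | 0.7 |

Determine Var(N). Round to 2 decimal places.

E[N] = (1)(0.025) + (2)(0.175) + (3)(0.1) + (4)(0.7) = 3.475
E[N²] = (1)²(0.025) + (2)²(0.175) + (3)²(0.1) + (4)²(0.7) = 12.825
Var(N) = E[N²] − (E[N])² = 12.825 − (3.475)² = 0.749375

0.75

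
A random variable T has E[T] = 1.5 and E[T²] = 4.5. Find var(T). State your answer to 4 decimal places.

2.2500

var(T) = 4.5 − (1.5)² = 2.25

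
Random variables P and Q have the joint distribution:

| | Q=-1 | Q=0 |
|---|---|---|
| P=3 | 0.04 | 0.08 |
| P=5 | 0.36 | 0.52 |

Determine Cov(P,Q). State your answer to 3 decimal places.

-0.016

E[P] = 4.76,  E[Q] = -0.4
E[PQ] = -1.92
Cov(P,Q) = E[PQ] − E[P]E[Q] = -1.92 − (4.76)(-0.4) = -0.016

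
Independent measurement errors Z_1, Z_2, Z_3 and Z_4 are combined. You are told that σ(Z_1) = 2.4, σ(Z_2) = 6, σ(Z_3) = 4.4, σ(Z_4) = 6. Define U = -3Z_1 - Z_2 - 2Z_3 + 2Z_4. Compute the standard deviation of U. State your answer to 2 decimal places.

Var(Z_1) = 5.76, Var(Z_2) = 36, Var(Z_3) = 19.36, Var(Z_4) = 36
By independence, Var(U) = (-3)²Var(Z_1) + (-1)²Var(Z_2) + (-2)²Var(Z_3) + (2)²Var(Z_4)
= (-3)²·5.76 + (-1)²·36 + (-2)²·19.36 + (2)²·36 = 309.28
σ(U) = √309.28 ≈ 17.59

17.59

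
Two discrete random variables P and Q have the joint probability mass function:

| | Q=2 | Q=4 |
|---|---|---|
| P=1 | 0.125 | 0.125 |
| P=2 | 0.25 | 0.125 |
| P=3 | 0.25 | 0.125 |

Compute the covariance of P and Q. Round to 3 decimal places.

E[P] = 2.125,  E[Q] = 2.75
E[PQ] = 5.75
cov(P,Q) = E[PQ] − E[P]E[Q] = 5.75 − (2.125)(2.75) = -0.09375

-0.094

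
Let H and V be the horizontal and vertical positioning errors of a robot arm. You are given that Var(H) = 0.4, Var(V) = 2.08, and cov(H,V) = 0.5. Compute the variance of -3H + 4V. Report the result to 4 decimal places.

24.8800

Var(-3H + 4V) = (-3)²·Var(H) + (4)²·Var(V) + 2·(-3)·(4)·cov(H,V)
= 9·0.4 + 16·2.08 + -24·0.5 = 24.88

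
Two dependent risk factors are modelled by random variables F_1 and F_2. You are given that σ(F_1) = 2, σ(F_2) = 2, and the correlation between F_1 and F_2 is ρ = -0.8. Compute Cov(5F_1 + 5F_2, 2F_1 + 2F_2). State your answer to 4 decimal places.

16.0000

Var(F_1) = (2)² = 4;  Var(F_2) = (2)² = 4
Cov(F_1,F_2) = ρ·σ(F_1)·σ(F_2) = -0.8·2·2 = -3.2
Cov(5F_1 + 5F_2, 2F_1 + 2F_2) = (5)(2)Var(F_1) + (5)(2)Var(F_2) + [(5)(2) + (5)(2)]Cov(F_1,F_2)
= 10·4 + 10·4 + 20·-3.2 = 16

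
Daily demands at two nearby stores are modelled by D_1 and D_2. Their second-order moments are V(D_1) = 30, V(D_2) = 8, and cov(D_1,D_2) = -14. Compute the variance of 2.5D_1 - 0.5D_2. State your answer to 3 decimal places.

224.500

V(2.5D_1 - 0.5D_2) = (2.5)²·V(D_1) + (-0.5)²·V(D_2) + 2·(2.5)·(-0.5)·cov(D_1,D_2)
= 6.25·30 + 0.25·8 + -2.5·-14 = 224.5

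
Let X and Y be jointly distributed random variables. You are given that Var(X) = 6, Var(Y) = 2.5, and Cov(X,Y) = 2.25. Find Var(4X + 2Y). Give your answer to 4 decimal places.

142.0000

Var(4X + 2Y) = (4)²·Var(X) + (2)²·Var(Y) + 2·(4)·(2)·Cov(X,Y)
= 16·6 + 4·2.5 + 16·2.25 = 142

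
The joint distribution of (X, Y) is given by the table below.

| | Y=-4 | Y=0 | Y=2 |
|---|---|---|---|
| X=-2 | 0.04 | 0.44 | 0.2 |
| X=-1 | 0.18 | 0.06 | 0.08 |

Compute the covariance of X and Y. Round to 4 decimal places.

E[X] = -1.68,  E[Y] = -0.32
E[XY] = 0.08
Cov(X,Y) = E[XY] − E[X]E[Y] = 0.08 − (-1.68)(-0.32) = -0.4576

-0.4576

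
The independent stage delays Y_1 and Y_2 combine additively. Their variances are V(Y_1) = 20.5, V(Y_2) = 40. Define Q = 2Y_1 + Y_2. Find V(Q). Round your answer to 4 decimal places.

By independence, V(Q) = (2)²V(Y_1) + (1)²V(Y_2)
= (2)²·20.5 + (1)²·40 = 122

122.0000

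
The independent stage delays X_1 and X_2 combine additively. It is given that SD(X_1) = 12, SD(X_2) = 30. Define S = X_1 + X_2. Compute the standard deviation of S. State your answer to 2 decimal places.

Var(X_1) = 144, Var(X_2) = 900
By independence, Var(S) = (1)²Var(X_1) + (1)²Var(X_2)
= (1)²·144 + (1)²·900 = 1044
SD(S) = √1044 ≈ 32.31

32.31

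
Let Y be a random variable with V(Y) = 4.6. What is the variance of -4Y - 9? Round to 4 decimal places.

73.6000

V(-4Y - 9) = (-4)²·V(Y) = 16·4.6 = 73.6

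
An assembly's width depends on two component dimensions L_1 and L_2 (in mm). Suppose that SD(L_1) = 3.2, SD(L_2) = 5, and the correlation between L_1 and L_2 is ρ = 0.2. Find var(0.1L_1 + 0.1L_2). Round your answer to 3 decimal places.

0.416

var(L_1) = (3.2)² = 10.24;  var(L_2) = (5)² = 25
Cov(L_1,L_2) = ρ·SD(L_1)·SD(L_2) = 0.2·3.2·5 = 3.2
var(0.1L_1 + 0.1L_2) = (0.1)²·var(L_1) + (0.1)²·var(L_2) + 2·(0.1)·(0.1)·Cov(L_1,L_2)
= 0.01·10.24 + 0.01·25 + 0.02·3.2 = 0.4164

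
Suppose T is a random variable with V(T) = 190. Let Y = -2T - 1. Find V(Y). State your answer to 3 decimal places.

V(-2T - 1) = (-2)²·V(T) = 4·190 = 760

760.000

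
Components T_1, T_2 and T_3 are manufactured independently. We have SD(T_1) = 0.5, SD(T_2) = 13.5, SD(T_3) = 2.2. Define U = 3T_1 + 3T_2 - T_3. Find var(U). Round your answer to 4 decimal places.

var(T_1) = 0.25, var(T_2) = 182.25, var(T_3) = 4.84
By independence, var(U) = (3)²var(T_1) + (3)²var(T_2) + (-1)²var(T_3)
= (3)²·0.25 + (3)²·182.25 + (-1)²·4.84 = 1647.34

1647.3400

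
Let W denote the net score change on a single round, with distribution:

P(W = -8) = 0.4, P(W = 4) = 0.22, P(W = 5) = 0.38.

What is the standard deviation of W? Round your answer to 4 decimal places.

E[W] = (-8)(0.4) + (4)(0.22) + (5)(0.38) = -0.42
E[W²] = (-8)²(0.4) + (4)²(0.22) + (5)²(0.38) = 38.62
V(W) = E[W²] − (E[W])² = 38.62 − (-0.42)² = 38.4436
SD(W) = √38.4436 ≈ 6.2003

6.2003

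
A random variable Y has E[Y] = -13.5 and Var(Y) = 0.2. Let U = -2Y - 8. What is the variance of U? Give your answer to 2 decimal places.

0.80

Var(-2Y - 8) = (-2)²·Var(Y) = 4·0.2 = 0.8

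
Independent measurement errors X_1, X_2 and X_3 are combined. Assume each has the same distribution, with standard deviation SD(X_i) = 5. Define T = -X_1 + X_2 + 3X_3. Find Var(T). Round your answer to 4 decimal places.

Var(X_i) = (5)² = 25
By independence, Var(T) = (-1)²Var(X_1) + (1)²Var(X_2) + (3)²Var(X_3)
= (-1)²·25 + (1)²·25 + (3)²·25 = 275

275.0000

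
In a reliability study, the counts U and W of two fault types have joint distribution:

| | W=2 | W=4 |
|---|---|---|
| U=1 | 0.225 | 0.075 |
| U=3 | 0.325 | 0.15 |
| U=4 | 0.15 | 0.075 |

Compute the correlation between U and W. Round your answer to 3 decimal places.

E[U] = 2.625,  E[W] = 2.6
E[UW] = 6.9
cov(U,W) = E[UW] − E[U]E[W] = 6.9 − (2.625)(2.6) = 0.075
Var(U) = 1.284375,  Var(W) = 0.84
ρ = 0.075 / √(1.284375·0.84) ≈ 0.072

0.072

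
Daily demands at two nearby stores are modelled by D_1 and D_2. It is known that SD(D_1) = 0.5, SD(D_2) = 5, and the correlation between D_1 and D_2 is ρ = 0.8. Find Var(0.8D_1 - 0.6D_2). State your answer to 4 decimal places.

7.2400

Var(D_1) = (0.5)² = 0.25;  Var(D_2) = (5)² = 25
cov(D_1,D_2) = ρ·SD(D_1)·SD(D_2) = 0.8·0.5·5 = 2
Var(0.8D_1 - 0.6D_2) = (0.8)²·Var(D_1) + (-0.6)²·Var(D_2) + 2·(0.8)·(-0.6)·cov(D_1,D_2)
= 0.64·0.25 + 0.36·25 + -0.96·2 = 7.24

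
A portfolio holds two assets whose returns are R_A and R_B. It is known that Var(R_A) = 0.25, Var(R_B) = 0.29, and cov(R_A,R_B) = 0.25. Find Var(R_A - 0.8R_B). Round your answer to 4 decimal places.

0.0356

Var(R_A - 0.8R_B) = (1)²·Var(R_A) + (-0.8)²·Var(R_B) + 2·(1)·(-0.8)·cov(R_A,R_B)
= 1·0.25 + 0.64·0.29 + -1.6·0.25 = 0.0356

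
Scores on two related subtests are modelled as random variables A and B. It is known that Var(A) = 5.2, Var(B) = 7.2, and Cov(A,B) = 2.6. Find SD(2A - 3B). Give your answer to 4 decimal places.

Var(2A - 3B) = (2)²·Var(A) + (-3)²·Var(B) + 2·(2)·(-3)·Cov(A,B)
= 4·5.2 + 9·7.2 + -12·2.6 = 54.4
SD(2A - 3B) = √54.4 ≈ 7.3756

7.3756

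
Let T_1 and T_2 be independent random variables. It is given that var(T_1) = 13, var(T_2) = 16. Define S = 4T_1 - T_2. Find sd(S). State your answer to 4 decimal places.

14.9666

By independence, var(S) = (4)²var(T_1) + (-1)²var(T_2)
= (4)²·13 + (-1)²·16 = 224
sd(S) = √224 ≈ 14.9666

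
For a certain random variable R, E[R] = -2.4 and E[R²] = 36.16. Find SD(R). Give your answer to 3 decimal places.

Var(R) = 36.16 − (-2.4)² = 30.4
SD(R) = √30.4 ≈ 5.514

5.514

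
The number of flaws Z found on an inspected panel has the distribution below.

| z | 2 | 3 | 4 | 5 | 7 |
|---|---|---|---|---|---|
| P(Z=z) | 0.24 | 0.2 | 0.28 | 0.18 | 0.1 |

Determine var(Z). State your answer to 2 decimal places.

2.20

E[Z] = (2)(0.24) + (3)(0.2) + (4)(0.28) + (5)(0.18) + (7)(0.1) = 3.8
E[Z²] = (2)²(0.24) + (3)²(0.2) + (4)²(0.28) + (5)²(0.18) + (7)²(0.1) = 16.64
var(Z) = E[Z²] − (E[Z])² = 16.64 − (3.8)² = 2.2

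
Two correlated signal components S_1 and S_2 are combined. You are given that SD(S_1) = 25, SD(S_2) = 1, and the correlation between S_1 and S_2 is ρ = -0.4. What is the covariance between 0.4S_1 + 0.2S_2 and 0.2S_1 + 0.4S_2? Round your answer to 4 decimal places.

48.0800

var(S_1) = (25)² = 625;  var(S_2) = (1)² = 1
cov(S_1,S_2) = ρ·SD(S_1)·SD(S_2) = -0.4·25·1 = -10
cov(0.4S_1 + 0.2S_2, 0.2S_1 + 0.4S_2) = (0.4)(0.2)var(S_1) + (0.2)(0.4)var(S_2) + [(0.4)(0.4) + (0.2)(0.2)]cov(S_1,S_2)
= 0.08·625 + 0.08·1 + 0.2·-10 = 48.08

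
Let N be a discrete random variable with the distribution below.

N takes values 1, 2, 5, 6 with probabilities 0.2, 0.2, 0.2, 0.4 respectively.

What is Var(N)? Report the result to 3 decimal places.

4.400

E[N] = (1)(0.2) + (2)(0.2) + (5)(0.2) + (6)(0.4) = 4
E[N²] = (1)²(0.2) + (2)²(0.2) + (5)²(0.2) + (6)²(0.4) = 20.4
Var(N) = E[N²] − (E[N])² = 20.4 − (4)² = 4.4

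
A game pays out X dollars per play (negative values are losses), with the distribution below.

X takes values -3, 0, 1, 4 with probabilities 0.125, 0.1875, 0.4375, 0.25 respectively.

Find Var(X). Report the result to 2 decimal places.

4.43

E[X] = (-3)(0.125) + (0)(0.1875) + (1)(0.4375) + (4)(0.25) = 1.0625
E[X²] = (-3)²(0.125) + (0)²(0.1875) + (1)²(0.4375) + (4)²(0.25) = 5.5625
Var(X) = E[X²] − (E[X])² = 5.5625 − (1.0625)² = 4.43359375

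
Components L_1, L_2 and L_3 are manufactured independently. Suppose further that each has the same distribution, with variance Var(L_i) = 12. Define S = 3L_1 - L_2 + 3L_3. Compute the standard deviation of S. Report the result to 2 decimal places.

By independence, Var(S) = (3)²Var(L_1) + (-1)²Var(L_2) + (3)²Var(L_3)
= (3)²·12 + (-1)²·12 + (3)²·12 = 228
SD(S) = √228 ≈ 15.10

15.10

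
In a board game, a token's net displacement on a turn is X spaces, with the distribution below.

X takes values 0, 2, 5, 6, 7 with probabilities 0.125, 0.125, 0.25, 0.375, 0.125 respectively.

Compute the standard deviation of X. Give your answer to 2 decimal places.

E[X] = (0)(0.125) + (2)(0.125) + (5)(0.25) + (6)(0.375) + (7)(0.125) = 4.625
E[X²] = (0)²(0.125) + (2)²(0.125) + (5)²(0.25) + (6)²(0.375) + (7)²(0.125) = 26.375
var(X) = E[X²] − (E[X])² = 26.375 − (4.625)² = 4.984375
sd(X) = √4.984375 ≈ 2.23

2.23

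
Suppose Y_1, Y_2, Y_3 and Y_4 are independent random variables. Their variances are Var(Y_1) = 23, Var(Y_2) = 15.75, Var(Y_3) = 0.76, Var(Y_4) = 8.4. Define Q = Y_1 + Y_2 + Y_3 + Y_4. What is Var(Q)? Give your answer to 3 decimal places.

47.910

By independence, Var(Q) = (1)²Var(Y_1) + (1)²Var(Y_2) + (1)²Var(Y_3) + (1)²Var(Y_4)
= (1)²·23 + (1)²·15.75 + (1)²·0.76 + (1)²·8.4 = 47.91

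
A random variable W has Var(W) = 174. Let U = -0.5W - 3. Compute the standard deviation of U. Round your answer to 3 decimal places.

Var(-0.5W - 3) = (-0.5)²·174 = 43.5
SD(U) = √43.5 ≈ 6.595

6.595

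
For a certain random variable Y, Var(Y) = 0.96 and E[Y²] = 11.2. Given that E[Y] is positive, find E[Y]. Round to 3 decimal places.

3.200

(E[Y])² = E[Y²] − Var(Y) = 11.2 − 0.96 = 10.24
E[Y] = √10.24 = 3.2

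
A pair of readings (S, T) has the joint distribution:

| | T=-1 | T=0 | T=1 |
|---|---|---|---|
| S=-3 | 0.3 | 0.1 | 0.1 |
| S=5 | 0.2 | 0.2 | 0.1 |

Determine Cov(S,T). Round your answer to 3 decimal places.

0.400

E[S] = 1,  E[T] = -0.3
E[ST] = 0.1
Cov(S,T) = E[ST] − E[S]E[T] = 0.1 − (1)(-0.3) = 0.4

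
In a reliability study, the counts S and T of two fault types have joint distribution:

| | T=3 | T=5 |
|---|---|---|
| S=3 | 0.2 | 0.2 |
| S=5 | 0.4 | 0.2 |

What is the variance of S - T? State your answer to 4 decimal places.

E[S] = 4.2,  E[T] = 3.8,  E[ST] = 15.8
var(S) = 18.6 − (4.2)² = 0.96;  var(T) = 15.4 − (3.8)² = 0.96
Cov(S,T) = 15.8 − (4.2)(3.8) = -0.16
var(S - T) = (1)²·0.96 + (-1)²·0.96 + 2·(1)·(-1)·-0.16 = 2.24

2.2400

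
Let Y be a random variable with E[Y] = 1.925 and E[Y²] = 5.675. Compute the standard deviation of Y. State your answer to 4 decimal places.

var(Y) = 5.675 − (1.925)² = 1.969375
σ(Y) = √1.969375 ≈ 1.4033

1.4033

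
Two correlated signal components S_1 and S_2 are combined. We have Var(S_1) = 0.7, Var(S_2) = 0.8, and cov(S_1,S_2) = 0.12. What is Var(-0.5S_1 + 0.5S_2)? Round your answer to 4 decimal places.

0.3150

Var(-0.5S_1 + 0.5S_2) = (-0.5)²·Var(S_1) + (0.5)²·Var(S_2) + 2·(-0.5)·(0.5)·cov(S_1,S_2)
= 0.25·0.7 + 0.25·0.8 + -0.5·0.12 = 0.315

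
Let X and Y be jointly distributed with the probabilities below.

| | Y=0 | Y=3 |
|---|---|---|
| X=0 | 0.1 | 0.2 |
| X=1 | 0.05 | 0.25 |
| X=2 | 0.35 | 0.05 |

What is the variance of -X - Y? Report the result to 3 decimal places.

1.740

E[X] = 1.1,  E[Y] = 1.5,  E[XY] = 1.05
Var(X) = 1.9 − (1.1)² = 0.69;  Var(Y) = 4.5 − (1.5)² = 2.25
Cov(X,Y) = 1.05 − (1.1)(1.5) = -0.6
Var(-X - Y) = (-1)²·0.69 + (-1)²·2.25 + 2·(-1)·(-1)·-0.6 = 1.74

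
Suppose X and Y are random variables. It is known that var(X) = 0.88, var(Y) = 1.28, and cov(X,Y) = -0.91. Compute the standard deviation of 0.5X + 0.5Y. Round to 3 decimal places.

var(0.5X + 0.5Y) = (0.5)²·var(X) + (0.5)²·var(Y) + 2·(0.5)·(0.5)·cov(X,Y)
= 0.25·0.88 + 0.25·1.28 + 0.5·-0.91 = 0.085
SD(0.5X + 0.5Y) = √0.085 ≈ 0.292

0.292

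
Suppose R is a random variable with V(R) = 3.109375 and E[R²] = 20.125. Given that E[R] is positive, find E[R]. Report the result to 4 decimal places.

4.1250

(E[R])² = E[R²] − V(R) = 20.125 − 3.109375 = 17.015625
E[R] = √17.015625 = 4.125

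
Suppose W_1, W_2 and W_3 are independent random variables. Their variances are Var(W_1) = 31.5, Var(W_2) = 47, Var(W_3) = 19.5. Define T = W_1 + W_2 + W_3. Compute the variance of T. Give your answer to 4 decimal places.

By independence, Var(T) = (1)²Var(W_1) + (1)²Var(W_2) + (1)²Var(W_3)
= (1)²·31.5 + (1)²·47 + (1)²·19.5 = 98

98.0000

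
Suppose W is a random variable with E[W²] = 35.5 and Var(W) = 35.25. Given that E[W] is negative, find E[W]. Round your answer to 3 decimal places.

-0.500

(E[W])² = E[W²] − Var(W) = 35.5 − 35.25 = 0.25
E[W] = −√0.25 = -0.5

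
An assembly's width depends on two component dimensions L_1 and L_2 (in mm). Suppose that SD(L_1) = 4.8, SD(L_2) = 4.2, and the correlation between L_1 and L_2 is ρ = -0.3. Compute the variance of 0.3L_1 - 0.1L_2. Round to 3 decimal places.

var(L_1) = (4.8)² = 23.04;  var(L_2) = (4.2)² = 17.64
cov(L_1,L_2) = ρ·SD(L_1)·SD(L_2) = -0.3·4.8·4.2 = -6.048
var(0.3L_1 - 0.1L_2) = (0.3)²·var(L_1) + (-0.1)²·var(L_2) + 2·(0.3)·(-0.1)·cov(L_1,L_2)
= 0.09·23.04 + 0.01·17.64 + -0.06·-6.048 = 2.61288

2.613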